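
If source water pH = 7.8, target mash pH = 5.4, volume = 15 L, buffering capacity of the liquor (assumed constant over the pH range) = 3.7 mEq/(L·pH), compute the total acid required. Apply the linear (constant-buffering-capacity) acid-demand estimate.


acid = buffering capacity · (pH_source − pH_target) · V
acid = 3.7 · (7.8 − 5.4) · 15

133.2000 mEq


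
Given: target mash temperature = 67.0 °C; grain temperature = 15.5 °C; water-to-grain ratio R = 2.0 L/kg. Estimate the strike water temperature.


T_strike = (0.41/R)·(T_mash − T_grain) + T_mash
T_strike = (0.41/2.0)·(67.0 − 15.5) + 67.0

77.5575 °C


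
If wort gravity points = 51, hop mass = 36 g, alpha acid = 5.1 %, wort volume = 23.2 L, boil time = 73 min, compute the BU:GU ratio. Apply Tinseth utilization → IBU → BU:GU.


U = 1.65·0.000125^(GP/1000)·(1−e^(−0.04t))/4.15;  IBU = (α/100)·m·U·1000/V;  BU:GU = IBU/GP
U = 1.65·0.000125^(51/1000)·(1−e^(−0.04·73))/4.15 = 0.2378
IBU = (5.1/100)·36·0.2378·1000/23.2 = 18.8228
BU:GU = 18.8228/51

0.3691


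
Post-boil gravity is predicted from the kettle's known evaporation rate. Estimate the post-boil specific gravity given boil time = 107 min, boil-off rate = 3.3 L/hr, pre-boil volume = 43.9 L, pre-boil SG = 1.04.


V_post = V_pre − rate·(t/60);  SG_post = 1 + (SG_pre−1)·V_pre/V_post
V_post = 43.9 − 3.3·(107/60) = 38.0150
SG_post = 1 + (1.04 − 1)·43.9/38.0150

1.0462


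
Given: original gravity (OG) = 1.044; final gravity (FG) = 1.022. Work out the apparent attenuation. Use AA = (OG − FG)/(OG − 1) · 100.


AA = (1.044 − 1.022)/(1.044 − 1) · 100

50.0000 %


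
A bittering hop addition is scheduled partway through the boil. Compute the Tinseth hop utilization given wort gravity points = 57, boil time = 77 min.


U = 1.65·0.000125^(GP/1000) · (1 − e^(−0.04·t))/4.15
bigness = 1.65·0.000125^(57/1000) = 0.9886
boil_factor = (1 − e^(−0.04·77))/4.15 = 0.2299
U = 0.9886 · 0.2299

0.2273


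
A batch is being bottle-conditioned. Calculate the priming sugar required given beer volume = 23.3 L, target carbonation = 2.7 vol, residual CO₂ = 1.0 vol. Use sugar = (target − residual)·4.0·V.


sugar = (2.7 − 1.0)·4.0·23.3

158.4400 g


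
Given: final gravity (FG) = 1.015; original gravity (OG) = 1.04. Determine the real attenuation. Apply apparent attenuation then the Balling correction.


AA = (OG−FG)/(OG−1)·100;  RA = AA·0.8192
AA = (1.04 − 1.015)/(1.04 − 1)·100 = 62.5000
RA = 62.5000·0.8192

51.2000 %


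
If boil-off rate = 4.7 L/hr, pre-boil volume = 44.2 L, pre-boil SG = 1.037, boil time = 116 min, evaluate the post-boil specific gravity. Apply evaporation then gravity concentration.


V_post = V_pre − rate·(t/60);  SG_post = 1 + (SG_pre−1)·V_pre/V_post
V_post = 44.2 − 4.7·(116/60) = 35.1133
SG_post = 1 + (1.037 − 1)·44.2/35.1133

1.0466


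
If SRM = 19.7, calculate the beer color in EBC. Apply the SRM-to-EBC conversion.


EBC = SRM · 1.97
EBC = 19.7 · 1.97

38.8090 EBC


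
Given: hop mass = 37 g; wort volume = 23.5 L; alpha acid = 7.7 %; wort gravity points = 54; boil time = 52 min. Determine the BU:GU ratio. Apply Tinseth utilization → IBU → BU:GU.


U = 1.65·0.000125^(GP/1000)·(1−e^(−0.04t))/4.15;  IBU = (α/100)·m·U·1000/V;  BU:GU = IBU/GP
U = 1.65·0.000125^(54/1000)·(1−e^(−0.04·52))/4.15 = 0.2141
IBU = (7.7/100)·37·0.2141·1000/23.5 = 25.9619
BU:GU = 25.9619/54

0.4808


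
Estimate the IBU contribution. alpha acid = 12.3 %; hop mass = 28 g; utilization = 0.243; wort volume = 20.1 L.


IBU = (α/100)·mass·U·1000 / V
IBU = (12.3/100)·28·0.243·1000 / 20.1

41.6364 IBU


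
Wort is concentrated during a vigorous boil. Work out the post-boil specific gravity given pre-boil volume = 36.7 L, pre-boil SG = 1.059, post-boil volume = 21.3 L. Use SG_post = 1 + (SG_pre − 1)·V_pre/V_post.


pts_pre = (1.059 − 1)·1000 = 59.0000
pts_post = 59.0000·36.7/21.3 = 101.6573
SG_post = 1 + 101.6573/1000

1.1017


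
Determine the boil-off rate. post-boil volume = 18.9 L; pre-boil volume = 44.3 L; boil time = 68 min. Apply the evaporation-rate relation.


rate = (V_pre − V_post) / (t_min/60)
rate = (44.3 − 18.9) / (68/60)

22.4118 L/hr


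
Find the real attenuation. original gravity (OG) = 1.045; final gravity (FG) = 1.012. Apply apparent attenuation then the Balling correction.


AA = (OG−FG)/(OG−1)·100;  RA = AA·0.8192
AA = (1.045 − 1.012)/(1.045 − 1)·100 = 73.3333
RA = 73.3333·0.8192

60.0747 %


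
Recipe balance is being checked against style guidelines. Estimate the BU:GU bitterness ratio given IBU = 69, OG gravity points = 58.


BU:GU = IBU / OG_points
BU:GU = 69 / 58

1.1897


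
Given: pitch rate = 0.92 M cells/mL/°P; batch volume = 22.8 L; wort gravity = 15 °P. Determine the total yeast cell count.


cells (billions) = rate · V_L · °P
cells = 0.92 · 22.8 · 15

314.6400 billion cells


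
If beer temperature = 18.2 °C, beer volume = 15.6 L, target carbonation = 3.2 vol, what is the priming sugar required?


residual = 14.695·(0.01821 + 0.09011·e^(−0.04·T));  sugar = (target − residual)·4.0·V
residual = 14.695·(0.01821 + 0.09011·e^(−0.04·18.2)) = 0.9070
sugar = (3.2 − 0.9070)·4.0·15.6

143.0831 g


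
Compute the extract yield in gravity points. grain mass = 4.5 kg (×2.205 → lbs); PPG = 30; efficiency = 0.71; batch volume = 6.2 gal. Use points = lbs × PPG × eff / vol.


lbs = 4.5 × 2.205 = 9.9225
points = 9.9225 × 30 × 0.71 / 6.2

34.0886 points


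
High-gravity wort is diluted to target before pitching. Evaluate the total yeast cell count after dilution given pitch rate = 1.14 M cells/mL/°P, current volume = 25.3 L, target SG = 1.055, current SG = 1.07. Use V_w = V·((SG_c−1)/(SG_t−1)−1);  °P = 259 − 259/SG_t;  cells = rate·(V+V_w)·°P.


V_w = 25.3·((1.07−1)/(1.055−1)−1) = 6.9000
V_final = 25.3 + 6.9000 = 32.2000
°P = 259 − 259/1.055 = 13.5024
cells = 1.14·32.2000·13.5024

495.6450 billion cells


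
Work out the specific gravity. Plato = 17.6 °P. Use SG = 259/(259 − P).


SG = 259/(259 − 17.6)

1.0729


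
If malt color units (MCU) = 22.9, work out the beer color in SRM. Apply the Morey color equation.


SRM = 1.4922 · MCU^0.6859
SRM = 1.4922 · 22.9^0.6859

12.7802 SRM


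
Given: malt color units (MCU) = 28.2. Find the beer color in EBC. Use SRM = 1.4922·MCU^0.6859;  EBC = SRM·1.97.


SRM = 1.4922·28.2^0.6859 = 14.7419
EBC = 14.7419·1.97

29.0415 EBC


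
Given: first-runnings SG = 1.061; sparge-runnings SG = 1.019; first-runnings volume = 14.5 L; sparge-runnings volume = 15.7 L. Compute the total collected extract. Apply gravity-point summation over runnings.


total = Σ (SG_i − 1)·1000·V_i
first = (1.061 − 1)·1000·14.5 = 884.5000
sparge = (1.019 − 1)·1000·15.7 = 298.3000
total = 884.5000 + 298.3000

1182.8000 gravity·L


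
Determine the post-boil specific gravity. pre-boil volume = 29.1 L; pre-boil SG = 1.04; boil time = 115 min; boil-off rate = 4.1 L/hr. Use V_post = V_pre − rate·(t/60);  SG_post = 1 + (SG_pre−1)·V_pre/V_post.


V_post = 29.1 − 4.1·(115/60) = 21.2417
SG_post = 1 + (1.04 − 1)·29.1/21.2417

1.0548


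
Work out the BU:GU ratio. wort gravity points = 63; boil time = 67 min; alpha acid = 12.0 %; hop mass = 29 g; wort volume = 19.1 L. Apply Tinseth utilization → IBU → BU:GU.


U = 1.65·0.000125^(GP/1000)·(1−e^(−0.04t))/4.15;  IBU = (α/100)·m·U·1000/V;  BU:GU = IBU/GP
U = 1.65·0.000125^(63/1000)·(1−e^(−0.04·67))/4.15 = 0.2102
IBU = (12.0/100)·29·0.2102·1000/19.1 = 38.3037
BU:GU = 38.3037/63

0.6080


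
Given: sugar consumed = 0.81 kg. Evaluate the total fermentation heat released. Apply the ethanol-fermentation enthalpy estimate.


Q = m_sugar · 590 kJ/kg
Q = 0.81 · 590

477.9000 kJ


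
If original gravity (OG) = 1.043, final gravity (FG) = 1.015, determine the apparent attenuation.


AA = (OG − FG)/(OG − 1) · 100
AA = (1.043 − 1.015)/(1.043 − 1) · 100

65.1163 %


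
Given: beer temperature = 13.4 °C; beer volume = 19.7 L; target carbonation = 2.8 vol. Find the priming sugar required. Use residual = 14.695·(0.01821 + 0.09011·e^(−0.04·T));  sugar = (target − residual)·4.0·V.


residual = 14.695·(0.01821 + 0.09011·e^(−0.04·13.4)) = 1.0423
sugar = (2.8 − 1.0423)·4.0·19.7

138.5033 g


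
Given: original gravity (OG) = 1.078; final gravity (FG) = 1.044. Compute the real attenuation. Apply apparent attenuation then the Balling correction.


AA = (OG−FG)/(OG−1)·100;  RA = AA·0.8192
AA = (1.078 − 1.044)/(1.078 − 1)·100 = 43.5897
RA = 43.5897·0.8192

35.7087 %


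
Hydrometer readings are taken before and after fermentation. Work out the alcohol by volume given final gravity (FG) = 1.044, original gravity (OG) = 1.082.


ABV = (OG − FG) · 131.25
ABV = (1.082 − 1.044) · 131.25

4.9875 % ABV


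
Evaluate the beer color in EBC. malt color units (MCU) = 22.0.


SRM = 1.4922·MCU^0.6859;  EBC = SRM·1.97
SRM = 1.4922·22.0^0.6859 = 12.4335
EBC = 12.4335·1.97

24.4941 EBC


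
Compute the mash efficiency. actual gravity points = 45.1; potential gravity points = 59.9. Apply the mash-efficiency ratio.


efficiency = actual / potential × 100
efficiency = 45.1 / 59.9 × 100

75.2922 %


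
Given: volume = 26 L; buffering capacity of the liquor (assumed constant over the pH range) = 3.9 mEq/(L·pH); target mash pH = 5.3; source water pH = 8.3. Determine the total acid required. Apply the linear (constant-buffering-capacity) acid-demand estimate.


acid = buffering capacity · (pH_source − pH_target) · V
acid = 3.9 · (8.3 − 5.3) · 26

304.2000 mEq


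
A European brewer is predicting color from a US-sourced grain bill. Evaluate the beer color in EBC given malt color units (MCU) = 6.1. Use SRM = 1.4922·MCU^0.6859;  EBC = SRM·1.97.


SRM = 1.4922·6.1^0.6859 = 5.1580
EBC = 5.1580·1.97

10.1613 EBC


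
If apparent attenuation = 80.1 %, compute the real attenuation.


RA = AA · 0.8192
RA = 80.1 · 0.8192

65.6179 %


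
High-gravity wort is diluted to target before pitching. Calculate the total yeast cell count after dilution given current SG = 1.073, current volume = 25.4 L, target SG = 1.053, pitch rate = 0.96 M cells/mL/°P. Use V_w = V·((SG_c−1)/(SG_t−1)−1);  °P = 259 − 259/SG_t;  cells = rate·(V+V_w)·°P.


V_w = 25.4·((1.073−1)/(1.053−1)−1) = 9.5849
V_final = 25.4 + 9.5849 = 34.9849
°P = 259 − 259/1.053 = 13.0361
cells = 0.96·34.9849·13.0361

437.8236 billion cells


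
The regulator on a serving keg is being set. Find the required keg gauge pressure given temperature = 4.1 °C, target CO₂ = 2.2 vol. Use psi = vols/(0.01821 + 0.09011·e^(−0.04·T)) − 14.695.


psi = 2.2/(0.01821 + 0.09011·e^(−0.04·4.1)) − 14.695

8.5387 psi


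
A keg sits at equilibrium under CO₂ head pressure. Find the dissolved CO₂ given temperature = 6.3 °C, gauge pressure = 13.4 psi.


vols = (P + 14.695)·(0.01821 + 0.09011·e^(−0.04·T))
vols = (13.4 + 14.695)·(0.01821 + 0.09011·e^(−0.04·6.3))

2.4793 volumes


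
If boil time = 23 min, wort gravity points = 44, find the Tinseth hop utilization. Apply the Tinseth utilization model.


U = 1.65·0.000125^(GP/1000) · (1 − e^(−0.04·t))/4.15
bigness = 1.65·0.000125^(44/1000) = 1.1111
boil_factor = (1 − e^(−0.04·23))/4.15 = 0.1449
U = 1.1111 · 0.1449

0.1610


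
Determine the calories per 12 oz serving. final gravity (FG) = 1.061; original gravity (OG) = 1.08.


ABW = (OG−FG)·131.25·0.79/FG;  °P = 259 − 259/SG (for OG→OE and FG→AE);  RE = 0.1808·OE + 0.8192·AE;  Cal = (6.9·ABW + 4·(RE−0.1))·FG·3.55
ABW = (1.08 − 1.061)·131.25·0.79/1.061 = 1.8568
OE = 259 − 259/1.08 = 19.1852 °P
AE = 259 − 259/1.061 = 14.8907 °P
RE = 0.1808·19.1852 + 0.8192·14.8907 = 15.6671 °P
Cal = (6.9·1.8568 + 4·(15.6671−0.1))·1.061·3.55

282.7940 kcal


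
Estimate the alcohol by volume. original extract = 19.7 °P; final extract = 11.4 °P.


SG = 259/(259 − P);  ABV = (OG − FG)·131.25
OG = 259/(259 − 19.7) = 1.0823
FG = 259/(259 − 11.4) = 1.0460
ABV = (1.0823 − 1.0460)·131.25

4.7619 % ABV


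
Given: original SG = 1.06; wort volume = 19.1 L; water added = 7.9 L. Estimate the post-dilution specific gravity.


SG_new = 1 + (SG_old − 1)·V_old/(V_old + V_water)
pts = (1.06 − 1)·1000·19.1/(19.1 + 7.9) = 42.4444
SG_new = 1 + 42.4444/1000

1.0424


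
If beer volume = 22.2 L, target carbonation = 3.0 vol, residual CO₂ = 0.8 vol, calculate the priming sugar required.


sugar = (target − residual)·4.0·V
sugar = (3.0 − 0.8)·4.0·22.2

195.3600 g


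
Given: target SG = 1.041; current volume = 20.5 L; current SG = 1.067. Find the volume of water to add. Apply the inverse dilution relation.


V_water = V·((SG_curr − 1)/(SG_target − 1) − 1)
V_water = 20.5·((1.067 − 1)/(1.041 − 1) − 1)

13.0000 L


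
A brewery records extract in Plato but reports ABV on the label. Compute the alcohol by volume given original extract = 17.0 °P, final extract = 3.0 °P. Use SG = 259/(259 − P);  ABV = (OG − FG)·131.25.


OG = 259/(259 − 17.0) = 1.0702
FG = 259/(259 − 3.0) = 1.0117
ABV = (1.0702 − 1.0117)·131.25

7.6820 % ABV


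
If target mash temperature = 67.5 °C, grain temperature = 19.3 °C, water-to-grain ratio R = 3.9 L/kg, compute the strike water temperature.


T_strike = (0.41/R)·(T_mash − T_grain) + T_mash
T_strike = (0.41/3.9)·(67.5 − 19.3) + 67.5

72.5672 °C


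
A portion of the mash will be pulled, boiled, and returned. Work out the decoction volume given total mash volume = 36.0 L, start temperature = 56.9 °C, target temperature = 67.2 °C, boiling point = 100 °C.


V_dec = V_total·(T_target − T_start)/(T_boil − T_start)
V_dec = 36.0·(67.2 − 56.9)/(100 − 56.9)

8.6032 L


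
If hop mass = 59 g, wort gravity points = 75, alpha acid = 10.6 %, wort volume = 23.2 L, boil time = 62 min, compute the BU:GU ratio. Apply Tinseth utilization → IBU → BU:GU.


U = 1.65·0.000125^(GP/1000)·(1−e^(−0.04t))/4.15;  IBU = (α/100)·m·U·1000/V;  BU:GU = IBU/GP
U = 1.65·0.000125^(75/1000)·(1−e^(−0.04·62))/4.15 = 0.1857
IBU = (10.6/100)·59·0.1857·1000/23.2 = 50.0485
BU:GU = 50.0485/75

0.6673


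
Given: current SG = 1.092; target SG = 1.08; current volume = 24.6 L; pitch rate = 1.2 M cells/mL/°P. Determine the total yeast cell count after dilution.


V_w = V·((SG_c−1)/(SG_t−1)−1);  °P = 259 − 259/SG_t;  cells = rate·(V+V_w)·°P
V_w = 24.6·((1.092−1)/(1.08−1)−1) = 3.6900
V_final = 24.6 + 3.6900 = 28.2900
°P = 259 − 259/1.08 = 19.1852
cells = 1.2·28.2900·19.1852

651.2987 billion cells


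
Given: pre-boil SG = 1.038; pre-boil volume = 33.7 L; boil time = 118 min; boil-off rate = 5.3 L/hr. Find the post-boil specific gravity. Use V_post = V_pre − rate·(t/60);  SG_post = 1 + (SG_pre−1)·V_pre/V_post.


V_post = 33.7 − 5.3·(118/60) = 23.2767
SG_post = 1 + (1.038 − 1)·33.7/23.2767

1.0550


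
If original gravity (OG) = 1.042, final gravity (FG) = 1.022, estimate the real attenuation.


AA = (OG−FG)/(OG−1)·100;  RA = AA·0.8192
AA = (1.042 − 1.022)/(1.042 − 1)·100 = 47.6190
RA = 47.6190·0.8192

39.0095 %


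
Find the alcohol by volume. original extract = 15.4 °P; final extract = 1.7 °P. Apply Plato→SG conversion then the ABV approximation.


SG = 259/(259 − P);  ABV = (OG − FG)·131.25
OG = 259/(259 − 15.4) = 1.0632
FG = 259/(259 − 1.7) = 1.0066
ABV = (1.0632 − 1.0066)·131.25

7.4302 % ABV


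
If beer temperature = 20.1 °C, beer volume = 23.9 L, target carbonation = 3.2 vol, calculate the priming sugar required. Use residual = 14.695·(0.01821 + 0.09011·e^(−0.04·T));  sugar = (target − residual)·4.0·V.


residual = 14.695·(0.01821 + 0.09011·e^(−0.04·20.1)) = 0.8602
sugar = (3.2 − 0.8602)·4.0·23.9

223.6842 g


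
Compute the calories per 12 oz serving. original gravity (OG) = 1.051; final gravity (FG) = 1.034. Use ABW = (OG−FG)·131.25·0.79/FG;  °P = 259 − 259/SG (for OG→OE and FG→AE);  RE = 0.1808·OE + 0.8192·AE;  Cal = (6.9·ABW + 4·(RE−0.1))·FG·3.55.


ABW = (1.051 − 1.034)·131.25·0.79/1.034 = 1.7047
OE = 259 − 259/1.051 = 12.5680 °P
AE = 259 − 259/1.034 = 8.5164 °P
RE = 0.1808·12.5680 + 0.8192·8.5164 = 9.2490 °P
Cal = (6.9·1.7047 + 4·(9.2490−0.1))·1.034·3.55

177.5095 kcal


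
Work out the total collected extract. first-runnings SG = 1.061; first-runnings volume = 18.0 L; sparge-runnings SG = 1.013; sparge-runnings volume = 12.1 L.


total = Σ (SG_i − 1)·1000·V_i
first = (1.061 − 1)·1000·18.0 = 1098.0000
sparge = (1.013 − 1)·1000·12.1 = 157.3000
total = 1098.0000 + 157.3000

1255.3000 gravity·L


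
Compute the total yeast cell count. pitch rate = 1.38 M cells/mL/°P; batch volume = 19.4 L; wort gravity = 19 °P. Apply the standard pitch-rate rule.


cells (billions) = rate · V_L · °P
cells = 1.38 · 19.4 · 19

508.6680 billion cells


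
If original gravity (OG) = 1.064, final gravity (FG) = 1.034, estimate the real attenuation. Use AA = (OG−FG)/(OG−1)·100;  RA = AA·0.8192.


AA = (1.064 − 1.034)/(1.064 − 1)·100 = 46.8750
RA = 46.8750·0.8192

38.4000 %


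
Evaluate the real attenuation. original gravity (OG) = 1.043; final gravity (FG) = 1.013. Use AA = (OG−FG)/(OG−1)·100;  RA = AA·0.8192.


AA = (1.043 − 1.013)/(1.043 − 1)·100 = 69.7674
RA = 69.7674·0.8192

57.1535 %


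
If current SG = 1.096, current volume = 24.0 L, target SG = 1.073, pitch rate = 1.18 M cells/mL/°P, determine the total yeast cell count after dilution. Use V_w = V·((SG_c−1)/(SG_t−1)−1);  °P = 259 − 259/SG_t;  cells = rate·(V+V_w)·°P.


V_w = 24.0·((1.096−1)/(1.073−1)−1) = 7.5616
V_final = 24.0 + 7.5616 = 31.5616
°P = 259 − 259/1.073 = 17.6207
cells = 1.18·31.5616·17.6207

656.2428 billion cells


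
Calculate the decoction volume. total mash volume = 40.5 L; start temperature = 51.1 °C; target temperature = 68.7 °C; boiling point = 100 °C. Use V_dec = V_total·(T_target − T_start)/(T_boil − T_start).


V_dec = 40.5·(68.7 − 51.1)/(100 − 51.1)

14.5767 L


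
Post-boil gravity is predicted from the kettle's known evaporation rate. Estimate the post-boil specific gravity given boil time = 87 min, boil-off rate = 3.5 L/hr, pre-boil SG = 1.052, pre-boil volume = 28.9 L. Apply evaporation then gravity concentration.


V_post = V_pre − rate·(t/60);  SG_post = 1 + (SG_pre−1)·V_pre/V_post
V_post = 28.9 − 3.5·(87/60) = 23.8250
SG_post = 1 + (1.052 − 1)·28.9/23.8250

1.0631


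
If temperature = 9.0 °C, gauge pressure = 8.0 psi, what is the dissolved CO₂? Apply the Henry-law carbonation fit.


vols = (P + 14.695)·(0.01821 + 0.09011·e^(−0.04·T))
vols = (8.0 + 14.695)·(0.01821 + 0.09011·e^(−0.04·9.0))

1.8401 volumes


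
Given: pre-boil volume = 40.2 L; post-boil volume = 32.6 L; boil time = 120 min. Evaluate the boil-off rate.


rate = (V_pre − V_post) / (t_min/60)
rate = (40.2 − 32.6) / (120/60)

3.8000 L/hr


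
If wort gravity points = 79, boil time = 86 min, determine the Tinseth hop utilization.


U = 1.65·0.000125^(GP/1000) · (1 − e^(−0.04·t))/4.15
bigness = 1.65·0.000125^(79/1000) = 0.8112
boil_factor = (1 − e^(−0.04·86))/4.15 = 0.2332
U = 0.8112 · 0.2332

0.1892


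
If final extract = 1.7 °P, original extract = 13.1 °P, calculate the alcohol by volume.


SG = 259/(259 − P);  ABV = (OG − FG)·131.25
OG = 259/(259 − 13.1) = 1.0533
FG = 259/(259 − 1.7) = 1.0066
ABV = (1.0533 − 1.0066)·131.25

6.1250 % ABV


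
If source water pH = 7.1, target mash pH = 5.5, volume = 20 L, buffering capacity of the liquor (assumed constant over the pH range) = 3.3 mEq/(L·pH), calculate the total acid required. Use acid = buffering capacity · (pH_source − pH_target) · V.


acid = 3.3 · (7.1 − 5.5) · 20

105.6000 mEq


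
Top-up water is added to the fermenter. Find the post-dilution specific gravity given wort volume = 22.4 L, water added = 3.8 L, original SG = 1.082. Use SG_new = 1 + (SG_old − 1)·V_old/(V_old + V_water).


pts = (1.082 − 1)·1000·22.4/(22.4 + 3.8) = 70.1069
SG_new = 1 + 70.1069/1000

1.0701


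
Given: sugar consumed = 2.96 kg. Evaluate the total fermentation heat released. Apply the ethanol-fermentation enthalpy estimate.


Q = m_sugar · 590 kJ/kg
Q = 2.96 · 590

1746.4000 kJ


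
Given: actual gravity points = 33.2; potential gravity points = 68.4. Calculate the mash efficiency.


efficiency = actual / potential × 100
efficiency = 33.2 / 68.4 × 100

48.5380 %


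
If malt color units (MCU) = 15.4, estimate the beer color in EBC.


SRM = 1.4922·MCU^0.6859;  EBC = SRM·1.97
SRM = 1.4922·15.4^0.6859 = 9.7353
EBC = 9.7353·1.97

19.1785 EBC


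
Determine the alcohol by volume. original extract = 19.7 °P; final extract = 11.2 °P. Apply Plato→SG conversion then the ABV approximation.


SG = 259/(259 − P);  ABV = (OG − FG)·131.25
OG = 259/(259 − 19.7) = 1.0823
FG = 259/(259 − 11.2) = 1.0452
ABV = (1.0823 − 1.0452)·131.25

4.8727 % ABV


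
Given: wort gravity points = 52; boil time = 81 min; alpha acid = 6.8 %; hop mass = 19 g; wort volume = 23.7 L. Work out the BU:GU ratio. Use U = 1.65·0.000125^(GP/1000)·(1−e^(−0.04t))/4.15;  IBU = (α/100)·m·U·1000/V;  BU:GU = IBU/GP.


U = 1.65·0.000125^(52/1000)·(1−e^(−0.04·81))/4.15 = 0.2394
IBU = (6.8/100)·19·0.2394·1000/23.7 = 13.0508
BU:GU = 13.0508/52

0.2510


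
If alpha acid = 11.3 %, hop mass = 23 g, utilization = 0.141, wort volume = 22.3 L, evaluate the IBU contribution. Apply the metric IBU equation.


IBU = (α/100)·mass·U·1000 / V
IBU = (11.3/100)·23·0.141·1000 / 22.3

16.4331 IBU


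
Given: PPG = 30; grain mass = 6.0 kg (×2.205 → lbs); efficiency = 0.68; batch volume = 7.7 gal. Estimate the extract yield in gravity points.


points = lbs × PPG × eff / vol
lbs = 6.0 × 2.205 = 13.2300
points = 13.2300 × 30 × 0.68 / 7.7

35.0509 points


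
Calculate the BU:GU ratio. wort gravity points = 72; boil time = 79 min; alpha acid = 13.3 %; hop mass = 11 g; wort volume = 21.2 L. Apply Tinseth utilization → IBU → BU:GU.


U = 1.65·0.000125^(GP/1000)·(1−e^(−0.04t))/4.15;  IBU = (α/100)·m·U·1000/V;  BU:GU = IBU/GP
U = 1.65·0.000125^(72/1000)·(1−e^(−0.04·79))/4.15 = 0.1993
IBU = (13.3/100)·11·0.1993·1000/21.2 = 13.7561
BU:GU = 13.7561/72

0.1911


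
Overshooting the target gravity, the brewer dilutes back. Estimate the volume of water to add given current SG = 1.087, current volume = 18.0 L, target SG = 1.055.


V_water = V·((SG_curr − 1)/(SG_target − 1) − 1)
V_water = 18.0·((1.087 − 1)/(1.055 − 1) − 1)

10.4727 L


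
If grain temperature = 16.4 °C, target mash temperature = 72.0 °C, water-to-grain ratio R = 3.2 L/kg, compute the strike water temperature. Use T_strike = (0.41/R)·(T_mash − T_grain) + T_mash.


T_strike = (0.41/3.2)·(72.0 − 16.4) + 72.0

79.1238 °C


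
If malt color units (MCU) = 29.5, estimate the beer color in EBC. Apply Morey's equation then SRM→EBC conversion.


SRM = 1.4922·MCU^0.6859;  EBC = SRM·1.97
SRM = 1.4922·29.5^0.6859 = 15.2047
EBC = 15.2047·1.97

29.9533 EBC


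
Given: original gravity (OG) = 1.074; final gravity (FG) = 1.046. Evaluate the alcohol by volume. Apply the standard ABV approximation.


ABV = (OG − FG) · 131.25
ABV = (1.074 − 1.046) · 131.25

3.6750 % ABV


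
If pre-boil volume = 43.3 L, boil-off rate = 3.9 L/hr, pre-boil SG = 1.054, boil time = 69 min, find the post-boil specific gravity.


V_post = V_pre − rate·(t/60);  SG_post = 1 + (SG_pre−1)·V_pre/V_post
V_post = 43.3 − 3.9·(69/60) = 38.8150
SG_post = 1 + (1.054 − 1)·43.3/38.8150

1.0602


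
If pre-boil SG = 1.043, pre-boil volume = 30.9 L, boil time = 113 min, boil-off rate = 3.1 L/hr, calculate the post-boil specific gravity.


V_post = V_pre − rate·(t/60);  SG_post = 1 + (SG_pre−1)·V_pre/V_post
V_post = 30.9 − 3.1·(113/60) = 25.0617
SG_post = 1 + (1.043 − 1)·30.9/25.0617

1.0530


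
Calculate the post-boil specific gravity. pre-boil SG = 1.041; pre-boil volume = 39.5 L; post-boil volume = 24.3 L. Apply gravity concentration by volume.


SG_post = 1 + (SG_pre − 1)·V_pre/V_post
pts_pre = (1.041 − 1)·1000 = 41.0000
pts_post = 41.0000·39.5/24.3 = 66.6461
SG_post = 1 + 66.6461/1000

1.0666


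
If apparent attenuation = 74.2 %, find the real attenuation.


RA = AA · 0.8192
RA = 74.2 · 0.8192

60.7846 %


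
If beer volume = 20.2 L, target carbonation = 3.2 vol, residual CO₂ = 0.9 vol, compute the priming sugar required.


sugar = (target − residual)·4.0·V
sugar = (3.2 − 0.9)·4.0·20.2

185.8400 g


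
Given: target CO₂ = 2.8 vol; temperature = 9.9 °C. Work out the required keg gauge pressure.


psi = vols/(0.01821 + 0.09011·e^(−0.04·T)) − 14.695
psi = 2.8/(0.01821 + 0.09011·e^(−0.04·9.9)) − 14.695

20.8134 psi


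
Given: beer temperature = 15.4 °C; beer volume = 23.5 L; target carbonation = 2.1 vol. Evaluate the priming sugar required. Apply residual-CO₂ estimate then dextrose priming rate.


residual = 14.695·(0.01821 + 0.09011·e^(−0.04·T));  sugar = (target − residual)·4.0·V
residual = 14.695·(0.01821 + 0.09011·e^(−0.04·15.4)) = 0.9828
sugar = (2.1 − 0.9828)·4.0·23.5

105.0188 g


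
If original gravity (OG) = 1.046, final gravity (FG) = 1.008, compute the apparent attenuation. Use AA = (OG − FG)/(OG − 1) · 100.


AA = (1.046 − 1.008)/(1.046 − 1) · 100

82.6087 %


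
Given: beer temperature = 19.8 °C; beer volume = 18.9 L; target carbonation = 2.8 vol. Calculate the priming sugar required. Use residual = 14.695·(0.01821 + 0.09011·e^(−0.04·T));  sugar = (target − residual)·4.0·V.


residual = 14.695·(0.01821 + 0.09011·e^(−0.04·19.8)) = 0.8674
sugar = (2.8 − 0.8674)·4.0·18.9

146.1075 g


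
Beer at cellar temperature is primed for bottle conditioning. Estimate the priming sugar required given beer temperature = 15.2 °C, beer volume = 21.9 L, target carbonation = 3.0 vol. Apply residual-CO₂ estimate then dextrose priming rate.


residual = 14.695·(0.01821 + 0.09011·e^(−0.04·T));  sugar = (target − residual)·4.0·V
residual = 14.695·(0.01821 + 0.09011·e^(−0.04·15.2)) = 0.9885
sugar = (3.0 − 0.9885)·4.0·21.9

176.2054 g


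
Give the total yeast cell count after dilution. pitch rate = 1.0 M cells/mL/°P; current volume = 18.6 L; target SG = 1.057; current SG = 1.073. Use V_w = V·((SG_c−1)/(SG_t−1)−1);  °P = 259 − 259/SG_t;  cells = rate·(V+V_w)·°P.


V_w = 18.6·((1.073−1)/(1.057−1)−1) = 5.2211
V_final = 18.6 + 5.2211 = 23.8211
°P = 259 − 259/1.057 = 13.9669
cells = 1.0·23.8211·13.9669

332.7060 billion cells


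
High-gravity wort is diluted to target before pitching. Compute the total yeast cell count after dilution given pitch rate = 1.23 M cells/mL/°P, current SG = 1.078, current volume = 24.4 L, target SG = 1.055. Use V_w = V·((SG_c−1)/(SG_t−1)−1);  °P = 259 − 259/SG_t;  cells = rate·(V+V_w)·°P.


V_w = 24.4·((1.078−1)/(1.055−1)−1) = 10.2036
V_final = 24.4 + 10.2036 = 34.6036
°P = 259 − 259/1.055 = 13.5024
cells = 1.23·34.6036·13.5024

574.6942 billion cells


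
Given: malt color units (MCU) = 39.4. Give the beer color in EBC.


SRM = 1.4922·MCU^0.6859;  EBC = SRM·1.97
SRM = 1.4922·39.4^0.6859 = 18.5429
EBC = 18.5429·1.97

36.5295 EBC


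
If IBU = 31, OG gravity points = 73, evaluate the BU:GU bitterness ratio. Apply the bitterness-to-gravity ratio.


BU:GU = IBU / OG_points
BU:GU = 31 / 73

0.4247


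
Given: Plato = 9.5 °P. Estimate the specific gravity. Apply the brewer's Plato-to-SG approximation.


SG = 259/(259 − P)
SG = 259/(259 − 9.5)

1.0381


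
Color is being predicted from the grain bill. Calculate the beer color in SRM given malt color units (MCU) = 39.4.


SRM = 1.4922 · MCU^0.6859
SRM = 1.4922 · 39.4^0.6859

18.5429 SRM


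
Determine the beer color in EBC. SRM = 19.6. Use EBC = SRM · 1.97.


EBC = 19.6 · 1.97

38.6120 EBC


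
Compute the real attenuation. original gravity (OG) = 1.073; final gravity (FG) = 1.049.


AA = (OG−FG)/(OG−1)·100;  RA = AA·0.8192
AA = (1.073 − 1.049)/(1.073 − 1)·100 = 32.8767
RA = 32.8767·0.8192

26.9326 %


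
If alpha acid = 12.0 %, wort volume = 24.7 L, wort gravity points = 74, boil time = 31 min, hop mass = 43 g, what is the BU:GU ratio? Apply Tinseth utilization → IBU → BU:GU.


U = 1.65·0.000125^(GP/1000)·(1−e^(−0.04t))/4.15;  IBU = (α/100)·m·U·1000/V;  BU:GU = IBU/GP
U = 1.65·0.000125^(74/1000)·(1−e^(−0.04·31))/4.15 = 0.1453
IBU = (12.0/100)·43·0.1453·1000/24.7 = 30.3525
BU:GU = 30.3525/74

0.4102


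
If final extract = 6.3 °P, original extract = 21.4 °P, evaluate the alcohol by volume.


SG = 259/(259 − P);  ABV = (OG − FG)·131.25
OG = 259/(259 − 21.4) = 1.0901
FG = 259/(259 − 6.3) = 1.0249
ABV = (1.0901 − 1.0249)·131.25

8.5492 % ABV


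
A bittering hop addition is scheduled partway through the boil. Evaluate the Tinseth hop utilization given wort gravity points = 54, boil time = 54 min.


U = 1.65·0.000125^(GP/1000) · (1 − e^(−0.04·t))/4.15
bigness = 1.65·0.000125^(54/1000) = 1.0156
boil_factor = (1 − e^(−0.04·54))/4.15 = 0.2132
U = 1.0156 · 0.2132

0.2165


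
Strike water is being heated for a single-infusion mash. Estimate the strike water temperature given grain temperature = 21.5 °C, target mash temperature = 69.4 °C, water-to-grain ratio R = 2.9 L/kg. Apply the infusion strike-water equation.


T_strike = (0.41/R)·(T_mash − T_grain) + T_mash
T_strike = (0.41/2.9)·(69.4 − 21.5) + 69.4

76.1721 °C


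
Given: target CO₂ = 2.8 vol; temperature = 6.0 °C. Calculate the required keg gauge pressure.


psi = vols/(0.01821 + 0.09011·e^(−0.04·T)) − 14.695
psi = 2.8/(0.01821 + 0.09011·e^(−0.04·6.0)) − 14.695

16.7328 psi


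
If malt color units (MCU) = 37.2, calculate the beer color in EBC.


SRM = 1.4922·MCU^0.6859;  EBC = SRM·1.97
SRM = 1.4922·37.2^0.6859 = 17.8264
EBC = 17.8264·1.97

35.1179 EBC


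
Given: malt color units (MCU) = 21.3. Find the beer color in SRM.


SRM = 1.4922 · MCU^0.6859
SRM = 1.4922 · 21.3^0.6859

12.1608 SRM


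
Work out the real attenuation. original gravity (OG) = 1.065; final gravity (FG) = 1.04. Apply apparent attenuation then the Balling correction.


AA = (OG−FG)/(OG−1)·100;  RA = AA·0.8192
AA = (1.065 − 1.04)/(1.065 − 1)·100 = 38.4615
RA = 38.4615·0.8192

31.5077 %


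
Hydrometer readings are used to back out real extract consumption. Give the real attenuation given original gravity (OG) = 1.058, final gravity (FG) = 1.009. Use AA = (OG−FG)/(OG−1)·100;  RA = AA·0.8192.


AA = (1.058 − 1.009)/(1.058 − 1)·100 = 84.4828
RA = 84.4828·0.8192

69.2083 %


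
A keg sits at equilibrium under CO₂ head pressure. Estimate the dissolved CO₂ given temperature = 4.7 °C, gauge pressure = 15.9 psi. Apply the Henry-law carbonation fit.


vols = (P + 14.695)·(0.01821 + 0.09011·e^(−0.04·T))
vols = (15.9 + 14.695)·(0.01821 + 0.09011·e^(−0.04·4.7))

2.8416 volumes


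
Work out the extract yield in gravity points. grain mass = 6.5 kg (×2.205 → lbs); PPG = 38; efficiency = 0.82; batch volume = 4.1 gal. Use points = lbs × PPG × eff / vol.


lbs = 6.5 × 2.205 = 14.3325
points = 14.3325 × 38 × 0.82 / 4.1

108.9270 points


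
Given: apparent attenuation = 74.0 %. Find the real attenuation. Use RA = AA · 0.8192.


RA = 74.0 · 0.8192

60.6208 %


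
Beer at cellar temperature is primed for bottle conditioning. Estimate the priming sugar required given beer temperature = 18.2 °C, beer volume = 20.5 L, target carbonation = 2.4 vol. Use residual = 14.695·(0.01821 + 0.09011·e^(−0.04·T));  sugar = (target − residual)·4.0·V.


residual = 14.695·(0.01821 + 0.09011·e^(−0.04·18.2)) = 0.9070
sugar = (2.4 − 0.9070)·4.0·20.5

122.4259 g


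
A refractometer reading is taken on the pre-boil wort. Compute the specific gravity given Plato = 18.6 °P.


SG = 259/(259 − P)
SG = 259/(259 − 18.6)

1.0774


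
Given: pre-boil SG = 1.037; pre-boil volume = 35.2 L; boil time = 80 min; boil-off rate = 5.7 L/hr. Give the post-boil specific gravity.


V_post = V_pre − rate·(t/60);  SG_post = 1 + (SG_pre−1)·V_pre/V_post
V_post = 35.2 − 5.7·(80/60) = 27.6000
SG_post = 1 + (1.037 − 1)·35.2/27.6000

1.0472


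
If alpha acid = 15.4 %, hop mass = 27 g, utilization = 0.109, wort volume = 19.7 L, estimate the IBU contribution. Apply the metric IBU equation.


IBU = (α/100)·mass·U·1000 / V
IBU = (15.4/100)·27·0.109·1000 / 19.7

23.0062 IBU


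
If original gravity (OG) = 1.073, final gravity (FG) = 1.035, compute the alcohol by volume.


ABV = (OG − FG) · 131.25
ABV = (1.073 − 1.035) · 131.25

4.9875 % ABV


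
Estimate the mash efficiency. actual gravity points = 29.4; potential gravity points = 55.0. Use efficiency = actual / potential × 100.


efficiency = 29.4 / 55.0 × 100

53.4545 %


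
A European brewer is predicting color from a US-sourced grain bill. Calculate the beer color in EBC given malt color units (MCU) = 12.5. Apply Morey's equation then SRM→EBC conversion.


SRM = 1.4922·MCU^0.6859;  EBC = SRM·1.97
SRM = 1.4922·12.5^0.6859 = 8.4372
EBC = 8.4372·1.97

16.6213 EBC


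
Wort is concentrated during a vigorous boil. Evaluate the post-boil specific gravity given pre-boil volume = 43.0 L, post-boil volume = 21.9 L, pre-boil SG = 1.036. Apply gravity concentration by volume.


SG_post = 1 + (SG_pre − 1)·V_pre/V_post
pts_pre = (1.036 − 1)·1000 = 36.0000
pts_post = 36.0000·43.0/21.9 = 70.6849
SG_post = 1 + 70.6849/1000

1.0707


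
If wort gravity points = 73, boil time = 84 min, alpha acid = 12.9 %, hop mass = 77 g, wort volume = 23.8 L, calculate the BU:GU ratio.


U = 1.65·0.000125^(GP/1000)·(1−e^(−0.04t))/4.15;  IBU = (α/100)·m·U·1000/V;  BU:GU = IBU/GP
U = 1.65·0.000125^(73/1000)·(1−e^(−0.04·84))/4.15 = 0.1991
IBU = (12.9/100)·77·0.1991·1000/23.8 = 83.1113
BU:GU = 83.1113/73

1.1385


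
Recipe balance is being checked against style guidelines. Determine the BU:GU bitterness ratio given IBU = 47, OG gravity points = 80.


BU:GU = IBU / OG_points
BU:GU = 47 / 80

0.5875


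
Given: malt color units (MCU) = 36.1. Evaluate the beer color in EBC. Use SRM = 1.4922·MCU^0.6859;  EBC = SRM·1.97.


SRM = 1.4922·36.1^0.6859 = 17.4631
EBC = 17.4631·1.97

34.4023 EBC


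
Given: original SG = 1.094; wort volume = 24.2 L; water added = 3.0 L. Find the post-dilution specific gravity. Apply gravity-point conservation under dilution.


SG_new = 1 + (SG_old − 1)·V_old/(V_old + V_water)
pts = (1.094 − 1)·1000·24.2/(24.2 + 3.0) = 83.6324
SG_new = 1 + 83.6324/1000

1.0836


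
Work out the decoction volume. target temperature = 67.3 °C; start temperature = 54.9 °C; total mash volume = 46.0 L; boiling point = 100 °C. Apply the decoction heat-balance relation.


V_dec = V_total·(T_target − T_start)/(T_boil − T_start)
V_dec = 46.0·(67.3 − 54.9)/(100 − 54.9)

12.6475 L


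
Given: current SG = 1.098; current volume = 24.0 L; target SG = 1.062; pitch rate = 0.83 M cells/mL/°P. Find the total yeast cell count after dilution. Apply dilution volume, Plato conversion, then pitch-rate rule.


V_w = V·((SG_c−1)/(SG_t−1)−1);  °P = 259 − 259/SG_t;  cells = rate·(V+V_w)·°P
V_w = 24.0·((1.098−1)/(1.062−1)−1) = 13.9355
V_final = 24.0 + 13.9355 = 37.9355
°P = 259 − 259/1.062 = 15.1205
cells = 0.83·37.9355·15.1205

476.0918 billion cells


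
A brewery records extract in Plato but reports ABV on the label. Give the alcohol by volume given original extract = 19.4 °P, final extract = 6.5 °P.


SG = 259/(259 − P);  ABV = (OG − FG)·131.25
OG = 259/(259 − 19.4) = 1.0810
FG = 259/(259 − 6.5) = 1.0257
ABV = (1.0810 − 1.0257)·131.25

7.2484 % ABV


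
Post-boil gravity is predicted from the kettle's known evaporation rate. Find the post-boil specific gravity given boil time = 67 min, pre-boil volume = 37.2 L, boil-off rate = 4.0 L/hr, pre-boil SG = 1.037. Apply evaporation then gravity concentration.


V_post = V_pre − rate·(t/60);  SG_post = 1 + (SG_pre−1)·V_pre/V_post
V_post = 37.2 − 4.0·(67/60) = 32.7333
SG_post = 1 + (1.037 − 1)·37.2/32.7333

1.0420


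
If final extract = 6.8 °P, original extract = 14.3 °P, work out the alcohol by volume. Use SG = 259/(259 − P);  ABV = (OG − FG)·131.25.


OG = 259/(259 − 14.3) = 1.0584
FG = 259/(259 − 6.8) = 1.0270
ABV = (1.0584 − 1.0270)·131.25

4.1312 % ABV


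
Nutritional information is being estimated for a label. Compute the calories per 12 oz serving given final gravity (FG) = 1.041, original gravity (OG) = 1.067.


ABW = (OG−FG)·131.25·0.79/FG;  °P = 259 − 259/SG (for OG→OE and FG→AE);  RE = 0.1808·OE + 0.8192·AE;  Cal = (6.9·ABW + 4·(RE−0.1))·FG·3.55
ABW = (1.067 − 1.041)·131.25·0.79/1.041 = 2.5897
OE = 259 − 259/1.067 = 16.2634 °P
AE = 259 − 259/1.041 = 10.2008 °P
RE = 0.1808·16.2634 + 0.8192·10.2008 = 11.2969 °P
Cal = (6.9·2.5897 + 4·(11.2969−0.1))·1.041·3.55

231.5500 kcal


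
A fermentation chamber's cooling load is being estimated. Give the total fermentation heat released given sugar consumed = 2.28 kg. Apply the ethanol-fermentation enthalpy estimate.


Q = m_sugar · 590 kJ/kg
Q = 2.28 · 590

1345.2000 kJ


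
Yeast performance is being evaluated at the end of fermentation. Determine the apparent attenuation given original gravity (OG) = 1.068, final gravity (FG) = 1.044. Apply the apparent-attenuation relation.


AA = (OG − FG)/(OG − 1) · 100
AA = (1.068 − 1.044)/(1.068 − 1) · 100

35.2941 %


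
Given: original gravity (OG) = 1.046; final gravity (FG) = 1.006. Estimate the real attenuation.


AA = (OG−FG)/(OG−1)·100;  RA = AA·0.8192
AA = (1.046 − 1.006)/(1.046 − 1)·100 = 86.9565
RA = 86.9565·0.8192

71.2348 %


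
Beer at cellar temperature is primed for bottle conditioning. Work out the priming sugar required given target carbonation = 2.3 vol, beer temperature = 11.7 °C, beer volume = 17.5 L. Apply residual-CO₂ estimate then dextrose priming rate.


residual = 14.695·(0.01821 + 0.09011·e^(−0.04·T));  sugar = (target − residual)·4.0·V
residual = 14.695·(0.01821 + 0.09011·e^(−0.04·11.7)) = 1.0969
sugar = (2.3 − 1.0969)·4.0·17.5

84.2198 g


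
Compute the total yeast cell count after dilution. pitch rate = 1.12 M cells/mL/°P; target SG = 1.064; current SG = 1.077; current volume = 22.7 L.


V_w = V·((SG_c−1)/(SG_t−1)−1);  °P = 259 − 259/SG_t;  cells = rate·(V+V_w)·°P
V_w = 22.7·((1.077−1)/(1.064−1)−1) = 4.6109
V_final = 22.7 + 4.6109 = 27.3109
°P = 259 − 259/1.064 = 15.5789
cells = 1.12·27.3109·15.5789

476.5327 billion cells


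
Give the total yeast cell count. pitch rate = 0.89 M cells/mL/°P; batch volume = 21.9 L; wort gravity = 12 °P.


cells (billions) = rate · V_L · °P
cells = 0.89 · 21.9 · 12

233.8920 billion cells


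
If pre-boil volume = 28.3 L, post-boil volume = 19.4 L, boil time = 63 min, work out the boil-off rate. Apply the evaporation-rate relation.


rate = (V_pre − V_post) / (t_min/60)
rate = (28.3 − 19.4) / (63/60)

8.4762 L/hr
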